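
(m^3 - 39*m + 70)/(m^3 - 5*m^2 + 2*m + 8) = (m^2 + 2*m - 35)/(m^2 - 3*m - 4)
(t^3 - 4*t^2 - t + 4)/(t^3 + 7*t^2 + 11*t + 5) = (t^2 - 5*t + 4)/(t^2 + 6*t + 5)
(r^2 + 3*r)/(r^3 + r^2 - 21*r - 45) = r/(r^2 - 2*r - 15)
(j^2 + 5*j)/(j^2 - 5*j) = (j + 5)/(j - 5)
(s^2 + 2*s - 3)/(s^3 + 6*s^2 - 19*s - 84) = (s - 1)/(s^2 + 3*s - 28)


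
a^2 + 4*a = a*(a + 4)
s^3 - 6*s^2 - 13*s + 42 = (s - 7)*(s - 2)*(s + 3)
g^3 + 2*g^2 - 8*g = g*(g - 2)*(g + 4)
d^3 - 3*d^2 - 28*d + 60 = (d - 6)*(d - 2)*(d + 5)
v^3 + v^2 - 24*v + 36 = (v - 3)*(v - 2)*(v + 6)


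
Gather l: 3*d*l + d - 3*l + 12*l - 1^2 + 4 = d + l*(3*d + 9) + 3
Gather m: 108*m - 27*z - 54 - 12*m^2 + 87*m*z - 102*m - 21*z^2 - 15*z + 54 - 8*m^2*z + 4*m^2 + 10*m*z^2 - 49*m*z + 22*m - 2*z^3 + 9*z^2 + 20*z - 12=m^2*(-8*z - 8) + m*(10*z^2 + 38*z + 28) - 2*z^3 - 12*z^2 - 22*z - 12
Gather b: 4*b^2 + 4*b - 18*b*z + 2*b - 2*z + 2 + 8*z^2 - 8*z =4*b^2 + b*(6 - 18*z) + 8*z^2 - 10*z + 2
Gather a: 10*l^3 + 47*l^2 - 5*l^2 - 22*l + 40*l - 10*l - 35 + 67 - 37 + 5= 10*l^3 + 42*l^2 + 8*l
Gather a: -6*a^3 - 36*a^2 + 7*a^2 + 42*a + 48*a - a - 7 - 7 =-6*a^3 - 29*a^2 + 89*a - 14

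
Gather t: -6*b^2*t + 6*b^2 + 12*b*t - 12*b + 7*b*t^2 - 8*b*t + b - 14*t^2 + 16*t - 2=6*b^2 - 11*b + t^2*(7*b - 14) + t*(-6*b^2 + 4*b + 16) - 2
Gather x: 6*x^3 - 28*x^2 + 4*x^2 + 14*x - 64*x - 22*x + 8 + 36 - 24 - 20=6*x^3 - 24*x^2 - 72*x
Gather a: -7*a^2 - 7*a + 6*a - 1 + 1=-7*a^2 - a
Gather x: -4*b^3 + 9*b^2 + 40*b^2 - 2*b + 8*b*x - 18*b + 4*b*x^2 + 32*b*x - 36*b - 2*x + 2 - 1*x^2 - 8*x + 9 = -4*b^3 + 49*b^2 - 56*b + x^2*(4*b - 1) + x*(40*b - 10) + 11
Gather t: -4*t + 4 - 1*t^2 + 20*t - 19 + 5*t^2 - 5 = 4*t^2 + 16*t - 20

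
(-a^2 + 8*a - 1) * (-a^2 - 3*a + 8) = a^4 - 5*a^3 - 31*a^2 + 67*a - 8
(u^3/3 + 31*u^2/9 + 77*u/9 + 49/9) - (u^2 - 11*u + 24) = u^3/3 + 22*u^2/9 + 176*u/9 - 167/9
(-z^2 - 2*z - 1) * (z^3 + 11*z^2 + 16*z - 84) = -z^5 - 13*z^4 - 39*z^3 + 41*z^2 + 152*z + 84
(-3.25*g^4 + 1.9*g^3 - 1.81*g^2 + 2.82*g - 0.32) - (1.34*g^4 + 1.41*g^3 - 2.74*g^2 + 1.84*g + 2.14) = -4.59*g^4 + 0.49*g^3 + 0.93*g^2 + 0.98*g - 2.46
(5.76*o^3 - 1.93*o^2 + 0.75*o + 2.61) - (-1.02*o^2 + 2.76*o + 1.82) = 5.76*o^3 - 0.91*o^2 - 2.01*o + 0.79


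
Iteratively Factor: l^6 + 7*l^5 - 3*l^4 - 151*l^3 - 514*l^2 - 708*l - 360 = (l + 2)*(l^5 + 5*l^4 - 13*l^3 - 125*l^2 - 264*l - 180) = (l - 5)*(l + 2)*(l^4 + 10*l^3 + 37*l^2 + 60*l + 36) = (l - 5)*(l + 2)^2*(l^3 + 8*l^2 + 21*l + 18) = (l - 5)*(l + 2)^2*(l + 3)*(l^2 + 5*l + 6) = (l - 5)*(l + 2)^2*(l + 3)^2*(l + 2)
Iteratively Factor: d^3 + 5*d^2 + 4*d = (d)*(d^2 + 5*d + 4) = d*(d + 1)*(d + 4)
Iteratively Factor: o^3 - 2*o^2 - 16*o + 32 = (o - 4)*(o^2 + 2*o - 8) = (o - 4)*(o - 2)*(o + 4)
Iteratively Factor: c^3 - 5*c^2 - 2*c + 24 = (c - 4)*(c^2 - c - 6) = (c - 4)*(c + 2)*(c - 3)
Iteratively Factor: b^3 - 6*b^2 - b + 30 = (b + 2)*(b^2 - 8*b + 15) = (b - 3)*(b + 2)*(b - 5)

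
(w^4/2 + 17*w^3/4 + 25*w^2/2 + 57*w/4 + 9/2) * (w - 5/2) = w^5/2 + 3*w^4 + 15*w^3/8 - 17*w^2 - 249*w/8 - 45/4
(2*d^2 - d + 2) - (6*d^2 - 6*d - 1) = -4*d^2 + 5*d + 3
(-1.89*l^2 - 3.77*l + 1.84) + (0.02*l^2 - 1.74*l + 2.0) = -1.87*l^2 - 5.51*l + 3.84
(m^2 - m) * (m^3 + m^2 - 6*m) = m^5 - 7*m^3 + 6*m^2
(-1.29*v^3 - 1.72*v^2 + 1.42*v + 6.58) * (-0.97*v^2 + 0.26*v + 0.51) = 1.2513*v^5 + 1.333*v^4 - 2.4825*v^3 - 6.8906*v^2 + 2.435*v + 3.3558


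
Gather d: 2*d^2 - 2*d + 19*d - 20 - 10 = 2*d^2 + 17*d - 30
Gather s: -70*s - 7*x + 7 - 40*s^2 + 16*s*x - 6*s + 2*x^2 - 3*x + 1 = -40*s^2 + s*(16*x - 76) + 2*x^2 - 10*x + 8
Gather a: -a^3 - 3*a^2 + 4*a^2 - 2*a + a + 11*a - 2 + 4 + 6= -a^3 + a^2 + 10*a + 8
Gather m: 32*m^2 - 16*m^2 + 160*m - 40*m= 16*m^2 + 120*m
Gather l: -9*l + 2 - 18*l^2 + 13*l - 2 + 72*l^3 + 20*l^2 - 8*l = 72*l^3 + 2*l^2 - 4*l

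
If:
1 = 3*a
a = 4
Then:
No Solution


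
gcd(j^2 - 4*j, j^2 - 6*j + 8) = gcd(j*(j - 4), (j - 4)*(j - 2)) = j - 4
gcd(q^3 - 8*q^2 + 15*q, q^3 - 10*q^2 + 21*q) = q^2 - 3*q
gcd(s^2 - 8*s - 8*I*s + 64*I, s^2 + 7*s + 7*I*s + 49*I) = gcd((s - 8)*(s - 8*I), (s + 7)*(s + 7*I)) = 1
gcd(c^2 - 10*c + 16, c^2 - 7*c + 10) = c - 2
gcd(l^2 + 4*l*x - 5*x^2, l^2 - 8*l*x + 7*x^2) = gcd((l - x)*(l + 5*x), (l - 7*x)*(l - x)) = -l + x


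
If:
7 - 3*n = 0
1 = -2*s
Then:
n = 7/3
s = -1/2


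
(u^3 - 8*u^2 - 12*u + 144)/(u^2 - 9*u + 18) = (u^2 - 2*u - 24)/(u - 3)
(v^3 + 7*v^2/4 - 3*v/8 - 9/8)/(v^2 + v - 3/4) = (4*v^2 + v - 3)/(2*(2*v - 1))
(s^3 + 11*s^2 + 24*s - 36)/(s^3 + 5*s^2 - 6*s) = (s + 6)/s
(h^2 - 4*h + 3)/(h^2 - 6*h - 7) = (-h^2 + 4*h - 3)/(-h^2 + 6*h + 7)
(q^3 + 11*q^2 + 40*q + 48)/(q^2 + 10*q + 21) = (q^2 + 8*q + 16)/(q + 7)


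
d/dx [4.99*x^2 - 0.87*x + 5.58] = 9.98*x - 0.87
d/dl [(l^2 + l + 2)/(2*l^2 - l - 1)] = (-3*l^2 - 10*l + 1)/(4*l^4 - 4*l^3 - 3*l^2 + 2*l + 1)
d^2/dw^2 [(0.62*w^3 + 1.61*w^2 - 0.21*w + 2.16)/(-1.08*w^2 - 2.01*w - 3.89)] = (-8.88178419700125e-16*w^5 + 7.67962800000001*w^3 - 3.61925999999999*w^2 - 89.718492*w - 51.313348)/(1.259712*w^6 + 7.033392*w^5 + 26.701812*w^4 + 58.787073*w^3 + 96.175971*w^2 + 91.246563*w + 58.863869)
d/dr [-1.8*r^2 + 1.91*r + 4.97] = 1.91 - 3.6*r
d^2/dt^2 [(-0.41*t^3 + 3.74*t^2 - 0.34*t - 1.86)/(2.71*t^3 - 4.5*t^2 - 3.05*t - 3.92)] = (7.105427357601e-15*t^7 + 44.933968*t^6 - 35.3150939999998*t^5 - 5.83083600000003*t^4 + 803.937162*t^3 - 602.343036*t^2 - 273.541656*t + 154.086252)/(19.902511*t^9 - 99.14535*t^8 + 97.433985*t^7 + 45.676884*t^6 + 177.168225*t^5 - 169.31919*t^4 - 226.255793*t^3 - 316.8438*t^2 - 140.60256*t - 60.236288)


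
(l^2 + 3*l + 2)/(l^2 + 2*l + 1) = (l + 2)/(l + 1)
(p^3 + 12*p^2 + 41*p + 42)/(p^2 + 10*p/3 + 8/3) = 3*(p^2 + 10*p + 21)/(3*p + 4)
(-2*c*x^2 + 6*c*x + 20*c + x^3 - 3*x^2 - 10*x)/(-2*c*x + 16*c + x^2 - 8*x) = (x^2 - 3*x - 10)/(x - 8)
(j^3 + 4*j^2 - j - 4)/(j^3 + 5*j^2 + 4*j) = (j - 1)/j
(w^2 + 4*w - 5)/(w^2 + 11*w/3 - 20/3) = 3*(w - 1)/(3*w - 4)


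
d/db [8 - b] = -1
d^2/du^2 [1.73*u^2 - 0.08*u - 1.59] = 3.46000000000000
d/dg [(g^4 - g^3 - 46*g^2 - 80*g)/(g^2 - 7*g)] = 2*(g^3 - 11*g^2 + 7*g + 201)/(g^2 - 14*g + 49)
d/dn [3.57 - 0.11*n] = -0.110000000000000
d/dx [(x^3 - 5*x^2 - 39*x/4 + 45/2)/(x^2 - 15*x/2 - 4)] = (4*x^4 - 60*x^3 + 141*x^2 - 20*x + 831)/(4*x^4 - 60*x^3 + 193*x^2 + 240*x + 64)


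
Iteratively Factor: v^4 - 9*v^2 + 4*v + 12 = (v - 2)*(v^3 + 2*v^2 - 5*v - 6) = (v - 2)*(v + 3)*(v^2 - v - 2) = (v - 2)*(v + 1)*(v + 3)*(v - 2)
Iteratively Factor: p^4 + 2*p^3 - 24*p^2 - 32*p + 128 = (p + 4)*(p^3 - 2*p^2 - 16*p + 32) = (p - 2)*(p + 4)*(p^2 - 16) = (p - 4)*(p - 2)*(p + 4)*(p + 4)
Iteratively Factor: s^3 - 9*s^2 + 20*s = (s - 5)*(s^2 - 4*s) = (s - 5)*(s - 4)*(s)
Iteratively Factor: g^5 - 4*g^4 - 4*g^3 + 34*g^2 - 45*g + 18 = (g - 3)*(g^4 - g^3 - 7*g^2 + 13*g - 6) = (g - 3)*(g + 3)*(g^3 - 4*g^2 + 5*g - 2) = (g - 3)*(g - 1)*(g + 3)*(g^2 - 3*g + 2) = (g - 3)*(g - 2)*(g - 1)*(g + 3)*(g - 1)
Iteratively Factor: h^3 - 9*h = (h - 3)*(h^2 + 3*h) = h*(h - 3)*(h + 3)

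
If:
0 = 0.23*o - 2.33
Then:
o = 10.13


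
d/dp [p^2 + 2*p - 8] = 2*p + 2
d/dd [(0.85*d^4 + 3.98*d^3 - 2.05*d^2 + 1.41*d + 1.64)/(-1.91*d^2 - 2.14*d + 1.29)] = (-3.247*d^5 - 13.0588*d^4 - 12.6484*d^3 + 22.4827*d^2 + 0.9758*d + 5.3285)/(3.6481*d^4 + 8.1748*d^3 - 0.348199999999999*d^2 - 5.5212*d + 1.6641)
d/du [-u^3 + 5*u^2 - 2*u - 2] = -3*u^2 + 10*u - 2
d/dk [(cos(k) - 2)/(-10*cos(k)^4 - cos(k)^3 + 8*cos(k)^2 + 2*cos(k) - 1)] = (-15*(1 - cos(2*k))^2/2 + 53*cos(k)/2 - 23*cos(2*k) + 39*cos(3*k)/2 + 4)*sin(k)/(10*cos(k)^4 + cos(k)^3 - 8*cos(k)^2 - 2*cos(k) + 1)^2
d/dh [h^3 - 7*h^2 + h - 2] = 3*h^2 - 14*h + 1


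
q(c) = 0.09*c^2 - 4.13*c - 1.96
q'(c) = 0.18*c - 4.13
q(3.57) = -15.56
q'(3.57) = -3.49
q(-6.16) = 26.90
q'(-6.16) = -5.24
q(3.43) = -15.07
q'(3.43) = -3.51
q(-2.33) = 8.15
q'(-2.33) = -4.55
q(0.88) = -5.52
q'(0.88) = -3.97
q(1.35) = -7.37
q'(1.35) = -3.89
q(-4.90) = 20.44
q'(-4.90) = -5.01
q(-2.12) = 7.20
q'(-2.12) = -4.51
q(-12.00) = 60.56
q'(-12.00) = -6.29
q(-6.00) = 26.06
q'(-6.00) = -5.21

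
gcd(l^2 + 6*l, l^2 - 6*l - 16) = 1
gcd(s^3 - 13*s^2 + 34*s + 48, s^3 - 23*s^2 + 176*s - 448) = s - 8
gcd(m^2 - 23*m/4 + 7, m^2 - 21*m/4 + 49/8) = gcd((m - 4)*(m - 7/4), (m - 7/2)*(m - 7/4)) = m - 7/4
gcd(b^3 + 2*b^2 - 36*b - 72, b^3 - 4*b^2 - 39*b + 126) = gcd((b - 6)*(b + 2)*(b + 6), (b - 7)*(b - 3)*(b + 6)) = b + 6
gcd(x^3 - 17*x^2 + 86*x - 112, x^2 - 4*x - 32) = x - 8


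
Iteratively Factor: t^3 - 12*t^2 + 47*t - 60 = (t - 5)*(t^2 - 7*t + 12) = (t - 5)*(t - 3)*(t - 4)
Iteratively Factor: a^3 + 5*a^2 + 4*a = (a + 4)*(a^2 + a) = a*(a + 4)*(a + 1)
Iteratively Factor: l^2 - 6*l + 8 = (l - 4)*(l - 2)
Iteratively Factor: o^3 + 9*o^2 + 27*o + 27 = (o + 3)*(o^2 + 6*o + 9) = (o + 3)^2*(o + 3)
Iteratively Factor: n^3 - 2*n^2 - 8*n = (n + 2)*(n^2 - 4*n) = (n - 4)*(n + 2)*(n)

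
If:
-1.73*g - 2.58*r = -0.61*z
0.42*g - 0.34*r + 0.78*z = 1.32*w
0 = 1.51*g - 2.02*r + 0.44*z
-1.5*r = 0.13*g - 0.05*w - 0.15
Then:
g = 0.01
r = 0.11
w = 0.25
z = 0.47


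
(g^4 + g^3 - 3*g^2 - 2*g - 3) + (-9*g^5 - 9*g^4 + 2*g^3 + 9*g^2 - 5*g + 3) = -9*g^5 - 8*g^4 + 3*g^3 + 6*g^2 - 7*g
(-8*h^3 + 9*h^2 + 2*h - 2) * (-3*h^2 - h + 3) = 24*h^5 - 19*h^4 - 39*h^3 + 31*h^2 + 8*h - 6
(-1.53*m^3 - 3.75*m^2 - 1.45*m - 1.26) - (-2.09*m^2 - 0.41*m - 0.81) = -1.53*m^3 - 1.66*m^2 - 1.04*m - 0.45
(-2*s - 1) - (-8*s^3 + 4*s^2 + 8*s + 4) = 8*s^3 - 4*s^2 - 10*s - 5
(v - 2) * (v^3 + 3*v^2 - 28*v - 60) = v^4 + v^3 - 34*v^2 - 4*v + 120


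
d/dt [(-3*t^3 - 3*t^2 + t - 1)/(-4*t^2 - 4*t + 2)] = (6*t^4 + 12*t^3 - t^2 - 10*t - 1)/(2*(4*t^4 + 8*t^3 - 4*t + 1))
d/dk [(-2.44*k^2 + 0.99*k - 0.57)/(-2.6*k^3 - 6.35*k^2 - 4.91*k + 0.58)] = (-6.344*k^4 + 5.148*k^3 + 13.8209*k^2 - 10.0694*k - 2.2245)/(6.76*k^6 + 33.02*k^5 + 65.8545*k^4 + 59.341*k^3 + 16.7421*k^2 - 5.6956*k + 0.3364)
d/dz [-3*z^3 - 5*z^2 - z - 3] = -9*z^2 - 10*z - 1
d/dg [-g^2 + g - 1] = 1 - 2*g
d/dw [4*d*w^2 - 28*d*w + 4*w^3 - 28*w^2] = 8*d*w - 28*d + 12*w^2 - 56*w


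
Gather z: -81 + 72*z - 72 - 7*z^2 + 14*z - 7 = -7*z^2 + 86*z - 160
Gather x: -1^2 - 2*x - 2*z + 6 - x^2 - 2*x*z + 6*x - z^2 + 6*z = -x^2 + x*(4 - 2*z) - z^2 + 4*z + 5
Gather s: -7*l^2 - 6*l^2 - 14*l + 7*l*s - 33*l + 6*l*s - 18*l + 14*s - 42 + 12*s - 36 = -13*l^2 - 65*l + s*(13*l + 26) - 78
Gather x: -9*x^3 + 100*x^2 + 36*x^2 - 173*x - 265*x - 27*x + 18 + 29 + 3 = -9*x^3 + 136*x^2 - 465*x + 50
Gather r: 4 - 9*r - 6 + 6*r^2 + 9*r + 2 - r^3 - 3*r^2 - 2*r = -r^3 + 3*r^2 - 2*r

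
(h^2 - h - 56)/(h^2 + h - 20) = (h^2 - h - 56)/(h^2 + h - 20)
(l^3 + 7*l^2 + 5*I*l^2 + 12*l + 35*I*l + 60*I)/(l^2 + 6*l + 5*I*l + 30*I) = (l^2 + 7*l + 12)/(l + 6)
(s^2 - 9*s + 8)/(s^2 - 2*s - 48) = (s - 1)/(s + 6)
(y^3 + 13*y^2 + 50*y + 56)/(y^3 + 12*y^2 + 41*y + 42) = (y + 4)/(y + 3)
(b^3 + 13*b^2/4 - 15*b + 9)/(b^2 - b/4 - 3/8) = 2*(b^2 + 4*b - 12)/(2*b + 1)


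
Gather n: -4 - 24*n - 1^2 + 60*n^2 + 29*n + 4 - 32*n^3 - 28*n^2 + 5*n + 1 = -32*n^3 + 32*n^2 + 10*n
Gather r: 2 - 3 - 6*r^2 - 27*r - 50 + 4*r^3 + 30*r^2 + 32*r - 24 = 4*r^3 + 24*r^2 + 5*r - 75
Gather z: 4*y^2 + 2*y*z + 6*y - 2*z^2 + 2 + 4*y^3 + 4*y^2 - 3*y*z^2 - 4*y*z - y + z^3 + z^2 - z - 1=4*y^3 + 8*y^2 + 5*y + z^3 + z^2*(-3*y - 1) + z*(-2*y - 1) + 1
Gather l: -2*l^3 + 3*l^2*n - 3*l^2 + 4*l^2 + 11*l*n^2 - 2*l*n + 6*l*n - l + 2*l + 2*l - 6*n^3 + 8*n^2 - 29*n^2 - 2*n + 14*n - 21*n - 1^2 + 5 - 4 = -2*l^3 + l^2*(3*n + 1) + l*(11*n^2 + 4*n + 3) - 6*n^3 - 21*n^2 - 9*n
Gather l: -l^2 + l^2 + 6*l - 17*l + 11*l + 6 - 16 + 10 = 0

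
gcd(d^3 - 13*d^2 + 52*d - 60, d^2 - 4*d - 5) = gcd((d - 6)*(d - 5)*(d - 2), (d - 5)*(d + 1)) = d - 5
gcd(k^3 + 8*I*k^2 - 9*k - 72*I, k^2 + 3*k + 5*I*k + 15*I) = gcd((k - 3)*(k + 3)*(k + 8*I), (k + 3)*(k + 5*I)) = k + 3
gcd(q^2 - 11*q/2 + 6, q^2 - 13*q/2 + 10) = q - 4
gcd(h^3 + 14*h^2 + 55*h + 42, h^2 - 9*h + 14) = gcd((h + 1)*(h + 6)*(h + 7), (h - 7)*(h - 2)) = 1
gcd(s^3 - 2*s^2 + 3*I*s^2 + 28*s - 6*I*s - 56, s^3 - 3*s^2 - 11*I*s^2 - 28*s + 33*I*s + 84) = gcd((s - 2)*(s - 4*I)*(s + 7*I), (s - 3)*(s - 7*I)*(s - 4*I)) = s - 4*I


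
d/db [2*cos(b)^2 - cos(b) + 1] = (1 - 4*cos(b))*sin(b)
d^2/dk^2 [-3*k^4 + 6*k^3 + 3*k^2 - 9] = -36*k^2 + 36*k + 6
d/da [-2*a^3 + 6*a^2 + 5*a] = -6*a^2 + 12*a + 5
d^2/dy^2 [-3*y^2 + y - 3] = -6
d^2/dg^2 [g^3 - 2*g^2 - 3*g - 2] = 6*g - 4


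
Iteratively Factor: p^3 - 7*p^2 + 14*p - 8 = (p - 2)*(p^2 - 5*p + 4) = (p - 4)*(p - 2)*(p - 1)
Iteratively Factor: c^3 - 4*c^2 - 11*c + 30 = (c - 2)*(c^2 - 2*c - 15) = (c - 2)*(c + 3)*(c - 5)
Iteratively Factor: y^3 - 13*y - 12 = (y + 3)*(y^2 - 3*y - 4) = (y + 1)*(y + 3)*(y - 4)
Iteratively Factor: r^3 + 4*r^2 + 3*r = (r + 1)*(r^2 + 3*r) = r*(r + 1)*(r + 3)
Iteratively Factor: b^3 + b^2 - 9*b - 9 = (b - 3)*(b^2 + 4*b + 3) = (b - 3)*(b + 1)*(b + 3)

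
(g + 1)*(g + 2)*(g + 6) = g^3 + 9*g^2 + 20*g + 12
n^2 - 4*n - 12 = (n - 6)*(n + 2)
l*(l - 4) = l^2 - 4*l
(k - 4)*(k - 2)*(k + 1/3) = k^3 - 17*k^2/3 + 6*k + 8/3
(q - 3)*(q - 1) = q^2 - 4*q + 3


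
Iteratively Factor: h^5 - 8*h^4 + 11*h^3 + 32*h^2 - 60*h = (h + 2)*(h^4 - 10*h^3 + 31*h^2 - 30*h) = h*(h + 2)*(h^3 - 10*h^2 + 31*h - 30) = h*(h - 2)*(h + 2)*(h^2 - 8*h + 15) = h*(h - 3)*(h - 2)*(h + 2)*(h - 5)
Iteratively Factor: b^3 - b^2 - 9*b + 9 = (b - 1)*(b^2 - 9) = (b - 3)*(b - 1)*(b + 3)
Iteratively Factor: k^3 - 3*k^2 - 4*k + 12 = (k - 2)*(k^2 - k - 6) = (k - 2)*(k + 2)*(k - 3)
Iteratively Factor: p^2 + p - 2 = (p - 1)*(p + 2)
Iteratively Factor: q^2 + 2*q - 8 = (q + 4)*(q - 2)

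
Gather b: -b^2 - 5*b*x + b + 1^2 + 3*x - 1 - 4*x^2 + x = -b^2 + b*(1 - 5*x) - 4*x^2 + 4*x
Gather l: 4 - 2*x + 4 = 8 - 2*x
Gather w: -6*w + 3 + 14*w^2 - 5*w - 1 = 14*w^2 - 11*w + 2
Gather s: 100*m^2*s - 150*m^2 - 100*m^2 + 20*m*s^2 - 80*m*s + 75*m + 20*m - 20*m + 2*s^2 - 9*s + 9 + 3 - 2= -250*m^2 + 75*m + s^2*(20*m + 2) + s*(100*m^2 - 80*m - 9) + 10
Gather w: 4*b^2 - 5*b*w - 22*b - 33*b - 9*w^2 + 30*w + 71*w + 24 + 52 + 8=4*b^2 - 55*b - 9*w^2 + w*(101 - 5*b) + 84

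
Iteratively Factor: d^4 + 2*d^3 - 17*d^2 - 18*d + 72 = (d + 4)*(d^3 - 2*d^2 - 9*d + 18) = (d - 3)*(d + 4)*(d^2 + d - 6) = (d - 3)*(d + 3)*(d + 4)*(d - 2)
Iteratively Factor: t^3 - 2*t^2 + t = (t - 1)*(t^2 - t) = t*(t - 1)*(t - 1)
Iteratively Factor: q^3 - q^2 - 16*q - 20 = (q + 2)*(q^2 - 3*q - 10) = (q + 2)^2*(q - 5)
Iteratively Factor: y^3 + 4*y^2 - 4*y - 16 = (y + 4)*(y^2 - 4) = (y - 2)*(y + 4)*(y + 2)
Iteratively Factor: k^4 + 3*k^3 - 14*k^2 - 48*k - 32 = (k + 1)*(k^3 + 2*k^2 - 16*k - 32) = (k + 1)*(k + 2)*(k^2 - 16) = (k + 1)*(k + 2)*(k + 4)*(k - 4)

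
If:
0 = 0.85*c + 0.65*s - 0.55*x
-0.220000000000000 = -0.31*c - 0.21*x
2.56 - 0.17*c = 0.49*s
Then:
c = -1.96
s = 5.91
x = 3.95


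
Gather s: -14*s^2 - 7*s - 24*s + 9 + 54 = -14*s^2 - 31*s + 63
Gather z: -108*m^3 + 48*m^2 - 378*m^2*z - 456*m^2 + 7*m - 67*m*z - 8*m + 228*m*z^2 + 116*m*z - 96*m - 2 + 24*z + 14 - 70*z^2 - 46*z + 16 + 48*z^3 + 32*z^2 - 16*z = -108*m^3 - 408*m^2 - 97*m + 48*z^3 + z^2*(228*m - 38) + z*(-378*m^2 + 49*m - 38) + 28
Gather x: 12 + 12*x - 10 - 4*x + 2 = 8*x + 4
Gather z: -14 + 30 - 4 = 12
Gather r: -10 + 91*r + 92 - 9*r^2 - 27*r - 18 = -9*r^2 + 64*r + 64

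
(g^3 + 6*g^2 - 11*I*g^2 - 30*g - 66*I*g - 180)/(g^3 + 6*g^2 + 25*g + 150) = (g - 6*I)/(g + 5*I)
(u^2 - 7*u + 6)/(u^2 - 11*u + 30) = (u - 1)/(u - 5)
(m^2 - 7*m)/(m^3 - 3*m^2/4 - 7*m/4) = 4*(7 - m)/(-4*m^2 + 3*m + 7)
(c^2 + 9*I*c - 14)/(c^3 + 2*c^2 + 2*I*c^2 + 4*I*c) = (c + 7*I)/(c*(c + 2))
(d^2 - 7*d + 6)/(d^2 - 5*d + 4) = (d - 6)/(d - 4)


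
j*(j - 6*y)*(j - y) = j^3 - 7*j^2*y + 6*j*y^2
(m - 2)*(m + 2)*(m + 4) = m^3 + 4*m^2 - 4*m - 16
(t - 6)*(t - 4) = t^2 - 10*t + 24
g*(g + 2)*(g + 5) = g^3 + 7*g^2 + 10*g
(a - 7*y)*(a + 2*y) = a^2 - 5*a*y - 14*y^2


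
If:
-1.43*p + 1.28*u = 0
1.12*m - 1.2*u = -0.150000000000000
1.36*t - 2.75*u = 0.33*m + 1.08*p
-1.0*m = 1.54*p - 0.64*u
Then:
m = -0.05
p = 0.07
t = 0.19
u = 0.07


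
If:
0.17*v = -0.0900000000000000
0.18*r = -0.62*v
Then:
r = 1.82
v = -0.53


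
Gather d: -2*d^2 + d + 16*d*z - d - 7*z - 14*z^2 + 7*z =-2*d^2 + 16*d*z - 14*z^2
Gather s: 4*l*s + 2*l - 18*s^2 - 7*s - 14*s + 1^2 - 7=2*l - 18*s^2 + s*(4*l - 21) - 6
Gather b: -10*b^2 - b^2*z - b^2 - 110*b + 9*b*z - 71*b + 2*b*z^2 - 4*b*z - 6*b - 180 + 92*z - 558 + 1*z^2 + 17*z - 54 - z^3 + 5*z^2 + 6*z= b^2*(-z - 11) + b*(2*z^2 + 5*z - 187) - z^3 + 6*z^2 + 115*z - 792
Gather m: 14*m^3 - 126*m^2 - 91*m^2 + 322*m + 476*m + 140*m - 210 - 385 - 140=14*m^3 - 217*m^2 + 938*m - 735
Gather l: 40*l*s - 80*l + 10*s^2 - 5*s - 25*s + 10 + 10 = l*(40*s - 80) + 10*s^2 - 30*s + 20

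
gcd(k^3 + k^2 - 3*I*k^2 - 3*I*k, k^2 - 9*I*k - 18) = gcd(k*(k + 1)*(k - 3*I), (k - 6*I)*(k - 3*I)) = k - 3*I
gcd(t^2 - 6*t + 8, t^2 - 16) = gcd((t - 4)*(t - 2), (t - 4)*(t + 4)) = t - 4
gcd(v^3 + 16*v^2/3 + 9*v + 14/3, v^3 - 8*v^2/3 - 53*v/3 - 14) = v^2 + 10*v/3 + 7/3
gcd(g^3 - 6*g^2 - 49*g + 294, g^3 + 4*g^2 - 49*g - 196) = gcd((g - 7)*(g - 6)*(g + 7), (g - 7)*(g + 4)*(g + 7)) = g^2 - 49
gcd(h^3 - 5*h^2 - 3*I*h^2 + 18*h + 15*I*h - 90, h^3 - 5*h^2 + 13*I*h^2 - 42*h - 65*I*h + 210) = h - 5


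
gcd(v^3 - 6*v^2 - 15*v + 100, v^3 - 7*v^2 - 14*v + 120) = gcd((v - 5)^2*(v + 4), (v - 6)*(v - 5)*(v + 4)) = v^2 - v - 20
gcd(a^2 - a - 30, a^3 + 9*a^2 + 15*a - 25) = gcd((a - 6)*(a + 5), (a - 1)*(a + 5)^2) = a + 5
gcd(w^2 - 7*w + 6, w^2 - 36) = w - 6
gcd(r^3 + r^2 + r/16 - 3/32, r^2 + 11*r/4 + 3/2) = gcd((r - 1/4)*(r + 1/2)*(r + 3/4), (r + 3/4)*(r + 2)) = r + 3/4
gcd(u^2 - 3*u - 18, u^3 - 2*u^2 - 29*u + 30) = u - 6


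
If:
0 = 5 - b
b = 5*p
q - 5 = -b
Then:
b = 5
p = 1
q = 0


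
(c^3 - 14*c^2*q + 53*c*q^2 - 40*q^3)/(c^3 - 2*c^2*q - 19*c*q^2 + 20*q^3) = (c - 8*q)/(c + 4*q)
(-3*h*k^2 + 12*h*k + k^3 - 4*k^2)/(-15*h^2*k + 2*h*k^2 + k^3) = (k - 4)/(5*h + k)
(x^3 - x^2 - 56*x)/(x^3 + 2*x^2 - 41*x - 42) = x*(x - 8)/(x^2 - 5*x - 6)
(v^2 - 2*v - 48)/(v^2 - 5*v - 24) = (v + 6)/(v + 3)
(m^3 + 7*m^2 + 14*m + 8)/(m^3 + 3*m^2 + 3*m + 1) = (m^2 + 6*m + 8)/(m^2 + 2*m + 1)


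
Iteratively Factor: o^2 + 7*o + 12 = (o + 3)*(o + 4)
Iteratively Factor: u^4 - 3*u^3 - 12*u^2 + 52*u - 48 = (u - 2)*(u^3 - u^2 - 14*u + 24) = (u - 3)*(u - 2)*(u^2 + 2*u - 8) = (u - 3)*(u - 2)*(u + 4)*(u - 2)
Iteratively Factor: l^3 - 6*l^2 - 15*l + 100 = (l - 5)*(l^2 - l - 20) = (l - 5)*(l + 4)*(l - 5)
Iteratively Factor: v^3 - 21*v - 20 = (v + 4)*(v^2 - 4*v - 5) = (v + 1)*(v + 4)*(v - 5)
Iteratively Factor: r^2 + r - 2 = (r + 2)*(r - 1)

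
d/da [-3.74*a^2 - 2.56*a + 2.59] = -7.48*a - 2.56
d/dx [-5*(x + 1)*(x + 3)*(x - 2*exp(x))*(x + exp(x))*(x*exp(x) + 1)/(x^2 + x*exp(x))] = -5*x^3*exp(x) + 20*x^2*exp(2*x) - 35*x^2*exp(x) + 100*x*exp(2*x) - 45*x*exp(x) - 10*x + 100*exp(2*x) + 35*exp(x) - 20 + 30*exp(x)/x - 30*exp(x)/x^2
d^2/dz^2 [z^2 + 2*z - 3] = 2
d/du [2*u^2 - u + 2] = 4*u - 1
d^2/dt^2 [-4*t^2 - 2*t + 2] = -8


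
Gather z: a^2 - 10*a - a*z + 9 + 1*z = a^2 - 10*a + z*(1 - a) + 9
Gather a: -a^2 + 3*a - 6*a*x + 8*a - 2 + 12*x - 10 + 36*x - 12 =-a^2 + a*(11 - 6*x) + 48*x - 24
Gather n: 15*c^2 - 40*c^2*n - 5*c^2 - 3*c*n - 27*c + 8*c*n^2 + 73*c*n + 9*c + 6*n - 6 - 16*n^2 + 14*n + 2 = 10*c^2 - 18*c + n^2*(8*c - 16) + n*(-40*c^2 + 70*c + 20) - 4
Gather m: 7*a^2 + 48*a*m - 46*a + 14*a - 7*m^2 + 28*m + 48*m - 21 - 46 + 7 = 7*a^2 - 32*a - 7*m^2 + m*(48*a + 76) - 60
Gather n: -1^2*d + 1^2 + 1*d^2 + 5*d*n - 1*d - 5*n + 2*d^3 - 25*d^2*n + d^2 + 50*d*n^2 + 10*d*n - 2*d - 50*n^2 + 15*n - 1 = 2*d^3 + 2*d^2 - 4*d + n^2*(50*d - 50) + n*(-25*d^2 + 15*d + 10)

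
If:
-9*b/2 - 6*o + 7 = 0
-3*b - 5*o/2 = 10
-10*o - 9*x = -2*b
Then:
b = -310/27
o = 88/9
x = -3260/243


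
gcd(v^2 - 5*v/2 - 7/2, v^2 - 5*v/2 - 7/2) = v^2 - 5*v/2 - 7/2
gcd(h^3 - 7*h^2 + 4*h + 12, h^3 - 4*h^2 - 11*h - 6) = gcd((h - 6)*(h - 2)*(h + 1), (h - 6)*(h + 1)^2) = h^2 - 5*h - 6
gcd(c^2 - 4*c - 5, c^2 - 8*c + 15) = c - 5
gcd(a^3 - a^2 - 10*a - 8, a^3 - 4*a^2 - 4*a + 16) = a^2 - 2*a - 8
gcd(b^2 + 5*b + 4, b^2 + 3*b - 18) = 1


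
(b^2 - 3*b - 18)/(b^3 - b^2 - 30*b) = (b + 3)/(b*(b + 5))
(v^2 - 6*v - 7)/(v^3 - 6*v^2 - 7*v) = 1/v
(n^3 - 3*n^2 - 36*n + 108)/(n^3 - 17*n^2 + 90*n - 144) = (n + 6)/(n - 8)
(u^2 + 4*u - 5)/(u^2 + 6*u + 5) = (u - 1)/(u + 1)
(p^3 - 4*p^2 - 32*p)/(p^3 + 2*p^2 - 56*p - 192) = p/(p + 6)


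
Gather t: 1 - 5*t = 1 - 5*t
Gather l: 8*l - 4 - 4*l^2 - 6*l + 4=-4*l^2 + 2*l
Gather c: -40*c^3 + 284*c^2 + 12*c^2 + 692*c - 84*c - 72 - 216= -40*c^3 + 296*c^2 + 608*c - 288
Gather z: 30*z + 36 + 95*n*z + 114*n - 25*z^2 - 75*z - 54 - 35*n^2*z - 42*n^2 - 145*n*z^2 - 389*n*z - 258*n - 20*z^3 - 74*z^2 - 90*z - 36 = -42*n^2 - 144*n - 20*z^3 + z^2*(-145*n - 99) + z*(-35*n^2 - 294*n - 135) - 54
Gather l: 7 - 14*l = 7 - 14*l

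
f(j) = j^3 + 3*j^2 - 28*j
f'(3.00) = 17.00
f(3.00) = -30.00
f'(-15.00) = 557.00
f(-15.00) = -2280.00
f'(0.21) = -26.61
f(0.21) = -5.74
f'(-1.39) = -30.54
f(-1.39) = 42.03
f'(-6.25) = 51.69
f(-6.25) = 48.05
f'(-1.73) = -29.40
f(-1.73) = 52.24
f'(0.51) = -24.16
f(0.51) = -13.37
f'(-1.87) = -28.73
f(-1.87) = 56.31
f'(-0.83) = -30.91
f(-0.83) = 24.73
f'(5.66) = 102.07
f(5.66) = 118.95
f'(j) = 3*j^2 + 6*j - 28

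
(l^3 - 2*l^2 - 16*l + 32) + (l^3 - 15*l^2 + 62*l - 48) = 2*l^3 - 17*l^2 + 46*l - 16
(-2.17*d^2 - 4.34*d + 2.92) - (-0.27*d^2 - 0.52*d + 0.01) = -1.9*d^2 - 3.82*d + 2.91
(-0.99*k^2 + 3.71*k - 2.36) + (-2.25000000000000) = -0.99*k^2 + 3.71*k - 4.61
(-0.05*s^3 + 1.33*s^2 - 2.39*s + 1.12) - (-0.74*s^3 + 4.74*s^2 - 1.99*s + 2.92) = 0.69*s^3 - 3.41*s^2 - 0.4*s - 1.8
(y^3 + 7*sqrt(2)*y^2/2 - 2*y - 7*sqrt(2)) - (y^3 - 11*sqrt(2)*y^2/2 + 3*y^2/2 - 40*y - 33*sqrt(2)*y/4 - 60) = -3*y^2/2 + 9*sqrt(2)*y^2 + 33*sqrt(2)*y/4 + 38*y - 7*sqrt(2) + 60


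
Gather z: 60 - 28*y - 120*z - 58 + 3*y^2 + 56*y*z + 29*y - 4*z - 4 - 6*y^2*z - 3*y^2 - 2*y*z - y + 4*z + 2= z*(-6*y^2 + 54*y - 120)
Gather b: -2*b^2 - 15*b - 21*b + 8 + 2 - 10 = -2*b^2 - 36*b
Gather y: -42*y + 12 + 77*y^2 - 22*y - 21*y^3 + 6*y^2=-21*y^3 + 83*y^2 - 64*y + 12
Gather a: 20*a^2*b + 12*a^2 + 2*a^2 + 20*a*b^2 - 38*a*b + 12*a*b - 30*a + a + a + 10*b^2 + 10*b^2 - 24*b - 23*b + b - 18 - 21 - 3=a^2*(20*b + 14) + a*(20*b^2 - 26*b - 28) + 20*b^2 - 46*b - 42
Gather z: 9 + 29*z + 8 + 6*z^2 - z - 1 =6*z^2 + 28*z + 16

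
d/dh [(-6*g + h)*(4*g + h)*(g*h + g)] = g*(-24*g^2 - 4*g*h - 2*g + 3*h^2 + 2*h)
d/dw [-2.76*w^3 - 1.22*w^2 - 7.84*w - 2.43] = -8.28*w^2 - 2.44*w - 7.84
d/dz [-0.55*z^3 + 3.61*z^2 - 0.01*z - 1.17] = -1.65*z^2 + 7.22*z - 0.01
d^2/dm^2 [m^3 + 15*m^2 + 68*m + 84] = 6*m + 30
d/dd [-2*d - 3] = -2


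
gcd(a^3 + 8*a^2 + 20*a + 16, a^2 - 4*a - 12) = a + 2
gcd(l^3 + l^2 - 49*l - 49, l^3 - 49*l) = l^2 - 49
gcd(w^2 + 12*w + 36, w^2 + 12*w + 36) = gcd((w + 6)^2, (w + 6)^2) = w^2 + 12*w + 36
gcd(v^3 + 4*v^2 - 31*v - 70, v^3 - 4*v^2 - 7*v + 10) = v^2 - 3*v - 10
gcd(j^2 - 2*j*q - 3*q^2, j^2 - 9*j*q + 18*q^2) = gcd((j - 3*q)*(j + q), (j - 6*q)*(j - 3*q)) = -j + 3*q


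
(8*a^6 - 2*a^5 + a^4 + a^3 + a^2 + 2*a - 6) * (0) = 0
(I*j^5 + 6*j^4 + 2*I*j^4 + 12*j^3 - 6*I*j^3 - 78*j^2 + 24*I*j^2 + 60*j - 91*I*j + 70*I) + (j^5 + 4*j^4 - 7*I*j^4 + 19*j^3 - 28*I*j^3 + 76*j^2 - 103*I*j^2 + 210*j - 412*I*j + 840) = j^5 + I*j^5 + 10*j^4 - 5*I*j^4 + 31*j^3 - 34*I*j^3 - 2*j^2 - 79*I*j^2 + 270*j - 503*I*j + 840 + 70*I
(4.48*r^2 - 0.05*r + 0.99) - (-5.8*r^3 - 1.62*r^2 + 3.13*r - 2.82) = 5.8*r^3 + 6.1*r^2 - 3.18*r + 3.81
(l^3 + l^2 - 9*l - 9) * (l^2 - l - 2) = l^5 - 12*l^3 - 2*l^2 + 27*l + 18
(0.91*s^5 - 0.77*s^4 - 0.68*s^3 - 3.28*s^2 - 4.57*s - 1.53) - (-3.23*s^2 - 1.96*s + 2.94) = 0.91*s^5 - 0.77*s^4 - 0.68*s^3 - 0.0499999999999998*s^2 - 2.61*s - 4.47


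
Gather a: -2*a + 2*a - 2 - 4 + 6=0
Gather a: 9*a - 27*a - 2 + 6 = 4 - 18*a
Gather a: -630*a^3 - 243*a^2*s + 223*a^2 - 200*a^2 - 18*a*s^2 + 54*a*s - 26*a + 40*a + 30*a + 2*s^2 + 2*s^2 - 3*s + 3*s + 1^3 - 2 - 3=-630*a^3 + a^2*(23 - 243*s) + a*(-18*s^2 + 54*s + 44) + 4*s^2 - 4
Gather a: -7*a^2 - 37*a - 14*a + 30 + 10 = -7*a^2 - 51*a + 40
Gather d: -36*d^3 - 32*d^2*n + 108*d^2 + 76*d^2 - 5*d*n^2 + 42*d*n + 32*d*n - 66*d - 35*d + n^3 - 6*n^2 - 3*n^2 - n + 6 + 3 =-36*d^3 + d^2*(184 - 32*n) + d*(-5*n^2 + 74*n - 101) + n^3 - 9*n^2 - n + 9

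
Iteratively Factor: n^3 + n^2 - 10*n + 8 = (n - 2)*(n^2 + 3*n - 4) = (n - 2)*(n + 4)*(n - 1)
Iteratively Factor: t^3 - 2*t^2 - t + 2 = (t - 1)*(t^2 - t - 2) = (t - 1)*(t + 1)*(t - 2)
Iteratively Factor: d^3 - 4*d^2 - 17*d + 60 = (d - 5)*(d^2 + d - 12) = (d - 5)*(d - 3)*(d + 4)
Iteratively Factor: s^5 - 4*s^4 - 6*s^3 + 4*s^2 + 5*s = (s)*(s^4 - 4*s^3 - 6*s^2 + 4*s + 5) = s*(s + 1)*(s^3 - 5*s^2 - s + 5) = s*(s - 5)*(s + 1)*(s^2 - 1) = s*(s - 5)*(s - 1)*(s + 1)*(s + 1)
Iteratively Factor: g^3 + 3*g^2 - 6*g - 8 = (g + 4)*(g^2 - g - 2) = (g + 1)*(g + 4)*(g - 2)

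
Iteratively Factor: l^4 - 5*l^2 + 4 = (l - 1)*(l^3 + l^2 - 4*l - 4) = (l - 2)*(l - 1)*(l^2 + 3*l + 2) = (l - 2)*(l - 1)*(l + 1)*(l + 2)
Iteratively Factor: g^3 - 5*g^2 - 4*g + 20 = (g - 5)*(g^2 - 4) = (g - 5)*(g + 2)*(g - 2)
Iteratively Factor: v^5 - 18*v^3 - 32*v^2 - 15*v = (v + 1)*(v^4 - v^3 - 17*v^2 - 15*v) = (v + 1)*(v + 3)*(v^3 - 4*v^2 - 5*v) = v*(v + 1)*(v + 3)*(v^2 - 4*v - 5) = v*(v + 1)^2*(v + 3)*(v - 5)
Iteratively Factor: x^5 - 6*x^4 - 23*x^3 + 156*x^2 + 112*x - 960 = (x + 3)*(x^4 - 9*x^3 + 4*x^2 + 144*x - 320) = (x - 4)*(x + 3)*(x^3 - 5*x^2 - 16*x + 80) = (x - 4)*(x + 3)*(x + 4)*(x^2 - 9*x + 20) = (x - 4)^2*(x + 3)*(x + 4)*(x - 5)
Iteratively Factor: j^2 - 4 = (j + 2)*(j - 2)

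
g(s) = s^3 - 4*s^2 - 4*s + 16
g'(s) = 3*s^2 - 8*s - 4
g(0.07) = 15.70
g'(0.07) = -4.55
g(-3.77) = -79.35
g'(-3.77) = 68.80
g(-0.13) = 16.45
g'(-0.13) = -2.91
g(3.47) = -4.26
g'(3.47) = 4.36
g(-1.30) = 12.24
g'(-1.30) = 11.47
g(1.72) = 2.37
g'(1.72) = -8.88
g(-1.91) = 2.08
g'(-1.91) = 22.22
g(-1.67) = 6.87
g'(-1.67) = 17.73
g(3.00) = -5.00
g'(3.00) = -1.00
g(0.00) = 16.00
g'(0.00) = -4.00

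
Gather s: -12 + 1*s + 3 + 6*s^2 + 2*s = 6*s^2 + 3*s - 9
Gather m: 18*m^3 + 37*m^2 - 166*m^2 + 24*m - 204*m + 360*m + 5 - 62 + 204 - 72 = 18*m^3 - 129*m^2 + 180*m + 75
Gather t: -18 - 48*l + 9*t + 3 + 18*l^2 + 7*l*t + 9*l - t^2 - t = 18*l^2 - 39*l - t^2 + t*(7*l + 8) - 15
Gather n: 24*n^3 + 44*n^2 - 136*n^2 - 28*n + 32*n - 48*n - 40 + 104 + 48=24*n^3 - 92*n^2 - 44*n + 112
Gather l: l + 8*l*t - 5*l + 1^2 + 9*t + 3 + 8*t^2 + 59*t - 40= l*(8*t - 4) + 8*t^2 + 68*t - 36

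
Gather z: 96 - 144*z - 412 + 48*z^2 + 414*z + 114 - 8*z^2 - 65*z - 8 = 40*z^2 + 205*z - 210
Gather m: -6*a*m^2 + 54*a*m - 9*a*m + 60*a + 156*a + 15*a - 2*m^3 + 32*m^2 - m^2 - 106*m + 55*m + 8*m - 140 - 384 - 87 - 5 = 231*a - 2*m^3 + m^2*(31 - 6*a) + m*(45*a - 43) - 616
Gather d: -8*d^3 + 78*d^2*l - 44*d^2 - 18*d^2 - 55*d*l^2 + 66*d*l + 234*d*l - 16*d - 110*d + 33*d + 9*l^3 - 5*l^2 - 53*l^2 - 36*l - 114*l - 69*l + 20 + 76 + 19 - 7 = -8*d^3 + d^2*(78*l - 62) + d*(-55*l^2 + 300*l - 93) + 9*l^3 - 58*l^2 - 219*l + 108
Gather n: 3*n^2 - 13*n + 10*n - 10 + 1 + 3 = 3*n^2 - 3*n - 6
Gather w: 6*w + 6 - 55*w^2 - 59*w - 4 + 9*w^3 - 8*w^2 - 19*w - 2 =9*w^3 - 63*w^2 - 72*w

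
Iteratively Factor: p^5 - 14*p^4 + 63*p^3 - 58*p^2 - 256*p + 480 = (p - 3)*(p^4 - 11*p^3 + 30*p^2 + 32*p - 160) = (p - 3)*(p + 2)*(p^3 - 13*p^2 + 56*p - 80) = (p - 4)*(p - 3)*(p + 2)*(p^2 - 9*p + 20) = (p - 4)^2*(p - 3)*(p + 2)*(p - 5)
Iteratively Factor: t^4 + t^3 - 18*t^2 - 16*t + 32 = (t - 1)*(t^3 + 2*t^2 - 16*t - 32) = (t - 4)*(t - 1)*(t^2 + 6*t + 8) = (t - 4)*(t - 1)*(t + 4)*(t + 2)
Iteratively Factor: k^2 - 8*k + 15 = (k - 5)*(k - 3)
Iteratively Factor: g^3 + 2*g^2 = (g)*(g^2 + 2*g) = g^2*(g + 2)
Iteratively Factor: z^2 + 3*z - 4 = (z + 4)*(z - 1)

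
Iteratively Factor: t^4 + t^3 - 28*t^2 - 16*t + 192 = (t + 4)*(t^3 - 3*t^2 - 16*t + 48) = (t - 4)*(t + 4)*(t^2 + t - 12) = (t - 4)*(t - 3)*(t + 4)*(t + 4)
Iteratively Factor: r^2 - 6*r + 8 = (r - 4)*(r - 2)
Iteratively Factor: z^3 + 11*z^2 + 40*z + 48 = (z + 3)*(z^2 + 8*z + 16) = (z + 3)*(z + 4)*(z + 4)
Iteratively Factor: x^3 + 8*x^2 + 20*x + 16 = (x + 4)*(x^2 + 4*x + 4) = (x + 2)*(x + 4)*(x + 2)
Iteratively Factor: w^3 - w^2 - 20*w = (w + 4)*(w^2 - 5*w) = (w - 5)*(w + 4)*(w)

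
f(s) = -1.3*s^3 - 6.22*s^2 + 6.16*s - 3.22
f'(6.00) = -208.88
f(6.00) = -470.98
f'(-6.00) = -59.60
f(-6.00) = 16.70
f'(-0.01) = 6.28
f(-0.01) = -3.28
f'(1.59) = -23.48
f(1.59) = -14.38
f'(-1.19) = 15.44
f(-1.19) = -17.17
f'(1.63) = -24.48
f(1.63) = -15.34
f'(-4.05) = -7.43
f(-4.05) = -43.83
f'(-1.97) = 15.53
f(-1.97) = -29.56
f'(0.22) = 3.23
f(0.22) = -2.18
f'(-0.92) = 14.30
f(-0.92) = -13.14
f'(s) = -3.9*s^2 - 12.44*s + 6.16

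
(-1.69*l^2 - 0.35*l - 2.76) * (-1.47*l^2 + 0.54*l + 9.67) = 2.4843*l^4 - 0.3981*l^3 - 12.4741*l^2 - 4.8749*l - 26.6892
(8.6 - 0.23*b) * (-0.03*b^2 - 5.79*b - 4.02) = 0.0069*b^3 + 1.0737*b^2 - 48.8694*b - 34.572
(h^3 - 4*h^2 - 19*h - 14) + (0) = h^3 - 4*h^2 - 19*h - 14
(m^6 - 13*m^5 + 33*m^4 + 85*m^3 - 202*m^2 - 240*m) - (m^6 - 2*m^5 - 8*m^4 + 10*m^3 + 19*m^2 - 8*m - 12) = -11*m^5 + 41*m^4 + 75*m^3 - 221*m^2 - 232*m + 12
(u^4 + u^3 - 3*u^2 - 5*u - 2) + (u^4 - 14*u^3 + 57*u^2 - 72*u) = 2*u^4 - 13*u^3 + 54*u^2 - 77*u - 2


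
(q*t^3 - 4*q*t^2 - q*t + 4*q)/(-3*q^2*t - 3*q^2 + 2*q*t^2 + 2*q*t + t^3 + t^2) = q*(-t^2 + 5*t - 4)/(3*q^2 - 2*q*t - t^2)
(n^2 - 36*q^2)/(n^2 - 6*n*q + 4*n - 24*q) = (n + 6*q)/(n + 4)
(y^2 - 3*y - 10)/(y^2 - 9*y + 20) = (y + 2)/(y - 4)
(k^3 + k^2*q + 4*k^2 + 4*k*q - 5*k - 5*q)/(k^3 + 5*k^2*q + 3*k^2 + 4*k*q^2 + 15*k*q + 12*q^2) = (k^2 + 4*k - 5)/(k^2 + 4*k*q + 3*k + 12*q)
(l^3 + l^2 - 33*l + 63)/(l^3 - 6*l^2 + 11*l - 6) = (l^2 + 4*l - 21)/(l^2 - 3*l + 2)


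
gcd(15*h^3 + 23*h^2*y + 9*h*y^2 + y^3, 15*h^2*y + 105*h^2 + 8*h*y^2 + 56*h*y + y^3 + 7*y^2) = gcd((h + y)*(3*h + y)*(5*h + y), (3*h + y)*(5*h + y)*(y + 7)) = 15*h^2 + 8*h*y + y^2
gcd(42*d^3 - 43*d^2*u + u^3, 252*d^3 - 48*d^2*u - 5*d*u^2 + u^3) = -42*d^2 + d*u + u^2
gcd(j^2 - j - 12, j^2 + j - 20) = j - 4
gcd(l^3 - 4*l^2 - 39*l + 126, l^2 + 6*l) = l + 6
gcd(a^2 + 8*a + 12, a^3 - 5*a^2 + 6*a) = 1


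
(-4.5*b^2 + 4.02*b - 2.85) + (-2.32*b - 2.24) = -4.5*b^2 + 1.7*b - 5.09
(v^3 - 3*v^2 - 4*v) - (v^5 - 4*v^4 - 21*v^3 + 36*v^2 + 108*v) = -v^5 + 4*v^4 + 22*v^3 - 39*v^2 - 112*v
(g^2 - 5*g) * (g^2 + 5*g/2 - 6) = g^4 - 5*g^3/2 - 37*g^2/2 + 30*g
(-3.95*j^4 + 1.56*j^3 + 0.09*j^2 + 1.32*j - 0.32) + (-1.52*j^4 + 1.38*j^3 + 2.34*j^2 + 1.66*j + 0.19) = -5.47*j^4 + 2.94*j^3 + 2.43*j^2 + 2.98*j - 0.13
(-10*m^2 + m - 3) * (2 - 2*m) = 20*m^3 - 22*m^2 + 8*m - 6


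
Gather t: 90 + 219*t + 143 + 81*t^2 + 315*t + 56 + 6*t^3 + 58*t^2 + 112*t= 6*t^3 + 139*t^2 + 646*t + 289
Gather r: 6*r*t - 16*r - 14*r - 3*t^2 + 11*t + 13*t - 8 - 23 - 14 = r*(6*t - 30) - 3*t^2 + 24*t - 45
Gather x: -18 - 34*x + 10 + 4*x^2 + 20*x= 4*x^2 - 14*x - 8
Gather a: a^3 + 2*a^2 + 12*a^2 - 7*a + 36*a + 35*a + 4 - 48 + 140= a^3 + 14*a^2 + 64*a + 96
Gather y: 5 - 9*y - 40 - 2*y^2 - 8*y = -2*y^2 - 17*y - 35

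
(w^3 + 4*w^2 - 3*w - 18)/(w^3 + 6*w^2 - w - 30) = (w + 3)/(w + 5)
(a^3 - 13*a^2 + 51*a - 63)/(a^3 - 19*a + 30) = (a^2 - 10*a + 21)/(a^2 + 3*a - 10)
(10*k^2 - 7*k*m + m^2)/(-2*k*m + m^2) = (-5*k + m)/m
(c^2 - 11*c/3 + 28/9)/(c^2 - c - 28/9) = (3*c - 4)/(3*c + 4)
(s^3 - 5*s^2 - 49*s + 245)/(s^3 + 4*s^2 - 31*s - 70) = (s - 7)/(s + 2)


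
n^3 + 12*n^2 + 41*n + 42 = (n + 2)*(n + 3)*(n + 7)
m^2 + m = m*(m + 1)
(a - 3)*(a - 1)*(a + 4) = a^3 - 13*a + 12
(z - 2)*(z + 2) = z^2 - 4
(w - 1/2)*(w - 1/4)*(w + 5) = w^3 + 17*w^2/4 - 29*w/8 + 5/8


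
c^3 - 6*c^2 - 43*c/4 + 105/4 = (c - 7)*(c - 3/2)*(c + 5/2)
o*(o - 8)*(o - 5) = o^3 - 13*o^2 + 40*o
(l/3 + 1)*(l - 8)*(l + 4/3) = l^3/3 - 11*l^2/9 - 92*l/9 - 32/3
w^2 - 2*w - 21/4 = (w - 7/2)*(w + 3/2)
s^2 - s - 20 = (s - 5)*(s + 4)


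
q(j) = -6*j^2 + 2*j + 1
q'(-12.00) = 146.00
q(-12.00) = -887.00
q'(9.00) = -106.00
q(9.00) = -467.00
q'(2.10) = -23.20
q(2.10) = -21.26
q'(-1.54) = 20.48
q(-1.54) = -16.31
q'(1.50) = -16.00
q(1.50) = -9.50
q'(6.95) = -81.40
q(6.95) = -274.92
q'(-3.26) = 41.12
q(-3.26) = -69.29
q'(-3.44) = 43.28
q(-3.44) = -76.88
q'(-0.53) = 8.36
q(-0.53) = -1.75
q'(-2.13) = 27.56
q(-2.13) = -30.48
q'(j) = 2 - 12*j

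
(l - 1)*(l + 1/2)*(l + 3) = l^3 + 5*l^2/2 - 2*l - 3/2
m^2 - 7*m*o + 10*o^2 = (m - 5*o)*(m - 2*o)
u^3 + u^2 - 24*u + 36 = (u - 3)*(u - 2)*(u + 6)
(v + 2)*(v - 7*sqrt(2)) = v^2 - 7*sqrt(2)*v + 2*v - 14*sqrt(2)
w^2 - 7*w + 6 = (w - 6)*(w - 1)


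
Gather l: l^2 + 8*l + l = l^2 + 9*l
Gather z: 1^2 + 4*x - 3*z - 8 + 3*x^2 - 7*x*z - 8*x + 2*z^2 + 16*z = 3*x^2 - 4*x + 2*z^2 + z*(13 - 7*x) - 7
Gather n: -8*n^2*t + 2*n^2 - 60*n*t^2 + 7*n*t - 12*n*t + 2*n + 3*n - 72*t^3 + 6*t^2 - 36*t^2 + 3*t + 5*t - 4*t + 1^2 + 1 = n^2*(2 - 8*t) + n*(-60*t^2 - 5*t + 5) - 72*t^3 - 30*t^2 + 4*t + 2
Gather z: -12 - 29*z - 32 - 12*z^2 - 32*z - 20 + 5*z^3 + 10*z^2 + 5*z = 5*z^3 - 2*z^2 - 56*z - 64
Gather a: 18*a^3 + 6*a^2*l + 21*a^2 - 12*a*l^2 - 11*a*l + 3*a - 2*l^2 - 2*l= 18*a^3 + a^2*(6*l + 21) + a*(-12*l^2 - 11*l + 3) - 2*l^2 - 2*l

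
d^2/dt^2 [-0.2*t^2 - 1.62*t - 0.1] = -0.400000000000000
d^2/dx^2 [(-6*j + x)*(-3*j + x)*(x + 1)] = -18*j + 6*x + 2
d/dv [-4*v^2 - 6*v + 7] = -8*v - 6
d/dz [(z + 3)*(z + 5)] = 2*z + 8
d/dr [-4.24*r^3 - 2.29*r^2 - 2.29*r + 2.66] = -12.72*r^2 - 4.58*r - 2.29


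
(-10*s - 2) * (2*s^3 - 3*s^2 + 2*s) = -20*s^4 + 26*s^3 - 14*s^2 - 4*s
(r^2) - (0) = r^2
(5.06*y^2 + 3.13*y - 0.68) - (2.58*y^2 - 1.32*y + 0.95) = 2.48*y^2 + 4.45*y - 1.63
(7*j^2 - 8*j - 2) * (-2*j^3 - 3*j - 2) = -14*j^5 + 16*j^4 - 17*j^3 + 10*j^2 + 22*j + 4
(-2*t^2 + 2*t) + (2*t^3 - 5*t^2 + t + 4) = 2*t^3 - 7*t^2 + 3*t + 4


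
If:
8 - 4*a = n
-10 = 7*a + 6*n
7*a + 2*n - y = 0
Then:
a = 58/17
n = -96/17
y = 214/17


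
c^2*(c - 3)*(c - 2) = c^4 - 5*c^3 + 6*c^2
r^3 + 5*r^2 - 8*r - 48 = (r - 3)*(r + 4)^2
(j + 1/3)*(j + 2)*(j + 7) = j^3 + 28*j^2/3 + 17*j + 14/3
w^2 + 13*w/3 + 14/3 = (w + 2)*(w + 7/3)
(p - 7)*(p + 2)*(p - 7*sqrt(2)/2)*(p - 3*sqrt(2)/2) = p^4 - 5*sqrt(2)*p^3 - 5*p^3 - 7*p^2/2 + 25*sqrt(2)*p^2 - 105*p/2 + 70*sqrt(2)*p - 147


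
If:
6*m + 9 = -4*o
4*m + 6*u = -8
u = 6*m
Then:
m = -1/5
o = -39/20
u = -6/5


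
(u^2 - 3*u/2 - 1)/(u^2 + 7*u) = (u^2 - 3*u/2 - 1)/(u*(u + 7))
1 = 1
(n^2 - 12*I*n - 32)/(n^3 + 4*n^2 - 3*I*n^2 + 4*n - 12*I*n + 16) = (n - 8*I)/(n^2 + n*(4 + I) + 4*I)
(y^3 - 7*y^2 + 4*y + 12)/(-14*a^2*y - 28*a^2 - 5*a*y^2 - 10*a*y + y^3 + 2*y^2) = (-y^3 + 7*y^2 - 4*y - 12)/(14*a^2*y + 28*a^2 + 5*a*y^2 + 10*a*y - y^3 - 2*y^2)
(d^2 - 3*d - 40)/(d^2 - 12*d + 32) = (d + 5)/(d - 4)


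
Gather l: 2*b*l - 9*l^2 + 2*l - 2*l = 2*b*l - 9*l^2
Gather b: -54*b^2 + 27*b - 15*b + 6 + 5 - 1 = -54*b^2 + 12*b + 10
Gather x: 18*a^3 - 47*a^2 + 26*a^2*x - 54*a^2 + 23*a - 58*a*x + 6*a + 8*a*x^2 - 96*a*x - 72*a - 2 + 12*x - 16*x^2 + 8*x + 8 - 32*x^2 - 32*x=18*a^3 - 101*a^2 - 43*a + x^2*(8*a - 48) + x*(26*a^2 - 154*a - 12) + 6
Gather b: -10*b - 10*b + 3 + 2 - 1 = 4 - 20*b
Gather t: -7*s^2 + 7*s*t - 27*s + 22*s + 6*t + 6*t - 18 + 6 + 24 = -7*s^2 - 5*s + t*(7*s + 12) + 12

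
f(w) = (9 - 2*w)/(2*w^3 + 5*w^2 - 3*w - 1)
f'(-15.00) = 0.00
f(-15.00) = -0.00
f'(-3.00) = -313.00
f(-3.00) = -15.00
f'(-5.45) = -0.08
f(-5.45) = -0.12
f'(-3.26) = -7.77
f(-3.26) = -2.10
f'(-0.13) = 142.24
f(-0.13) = -17.48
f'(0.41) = -9.41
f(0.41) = -6.54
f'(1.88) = -0.41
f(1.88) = 0.22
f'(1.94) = -0.36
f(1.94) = 0.19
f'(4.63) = -0.01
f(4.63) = -0.00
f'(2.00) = -0.31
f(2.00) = 0.17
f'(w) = (9 - 2*w)*(-6*w^2 - 10*w + 3)/(2*w^3 + 5*w^2 - 3*w - 1)^2 - 2/(2*w^3 + 5*w^2 - 3*w - 1)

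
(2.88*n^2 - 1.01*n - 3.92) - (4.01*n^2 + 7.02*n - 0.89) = -1.13*n^2 - 8.03*n - 3.03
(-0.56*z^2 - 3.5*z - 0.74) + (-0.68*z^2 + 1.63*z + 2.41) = -1.24*z^2 - 1.87*z + 1.67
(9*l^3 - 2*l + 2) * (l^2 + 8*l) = 9*l^5 + 72*l^4 - 2*l^3 - 14*l^2 + 16*l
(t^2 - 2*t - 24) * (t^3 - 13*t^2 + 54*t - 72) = t^5 - 15*t^4 + 56*t^3 + 132*t^2 - 1152*t + 1728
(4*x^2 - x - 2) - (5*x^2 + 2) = -x^2 - x - 4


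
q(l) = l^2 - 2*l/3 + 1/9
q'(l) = 2*l - 2/3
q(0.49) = 0.02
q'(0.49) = 0.31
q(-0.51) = 0.71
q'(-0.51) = -1.69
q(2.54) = 4.87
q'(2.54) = 4.41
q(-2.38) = 7.36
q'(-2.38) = -5.43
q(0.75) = 0.17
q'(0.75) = 0.83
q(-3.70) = 16.27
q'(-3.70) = -8.07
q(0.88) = 0.30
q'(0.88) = 1.09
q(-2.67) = 9.02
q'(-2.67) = -6.01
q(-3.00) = 11.11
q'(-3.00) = -6.67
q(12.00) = 136.11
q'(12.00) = 23.33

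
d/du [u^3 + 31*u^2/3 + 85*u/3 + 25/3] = 3*u^2 + 62*u/3 + 85/3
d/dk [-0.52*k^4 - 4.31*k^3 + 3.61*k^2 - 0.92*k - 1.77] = -2.08*k^3 - 12.93*k^2 + 7.22*k - 0.92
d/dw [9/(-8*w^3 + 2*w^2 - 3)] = 36*w*(6*w - 1)/(8*w^3 - 2*w^2 + 3)^2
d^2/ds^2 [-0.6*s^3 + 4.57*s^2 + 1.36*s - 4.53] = 9.14 - 3.6*s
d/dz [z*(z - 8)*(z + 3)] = 3*z^2 - 10*z - 24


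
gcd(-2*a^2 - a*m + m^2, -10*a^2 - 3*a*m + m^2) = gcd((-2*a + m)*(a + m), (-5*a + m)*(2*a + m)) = 1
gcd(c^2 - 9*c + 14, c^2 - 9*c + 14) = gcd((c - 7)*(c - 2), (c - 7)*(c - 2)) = c^2 - 9*c + 14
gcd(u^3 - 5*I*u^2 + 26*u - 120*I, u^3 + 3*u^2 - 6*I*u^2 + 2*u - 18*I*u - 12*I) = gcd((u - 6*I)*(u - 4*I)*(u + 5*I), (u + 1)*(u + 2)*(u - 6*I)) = u - 6*I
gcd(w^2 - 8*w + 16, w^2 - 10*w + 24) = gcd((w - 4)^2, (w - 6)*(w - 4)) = w - 4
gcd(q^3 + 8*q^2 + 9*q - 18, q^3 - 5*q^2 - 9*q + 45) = q + 3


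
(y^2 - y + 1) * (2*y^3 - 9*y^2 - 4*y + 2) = 2*y^5 - 11*y^4 + 7*y^3 - 3*y^2 - 6*y + 2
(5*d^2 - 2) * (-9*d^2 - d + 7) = -45*d^4 - 5*d^3 + 53*d^2 + 2*d - 14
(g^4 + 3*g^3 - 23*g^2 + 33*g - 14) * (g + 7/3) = g^5 + 16*g^4/3 - 16*g^3 - 62*g^2/3 + 63*g - 98/3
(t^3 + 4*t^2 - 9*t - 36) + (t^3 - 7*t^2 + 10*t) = 2*t^3 - 3*t^2 + t - 36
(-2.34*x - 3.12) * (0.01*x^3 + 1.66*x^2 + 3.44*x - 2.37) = -0.0234*x^4 - 3.9156*x^3 - 13.2288*x^2 - 5.187*x + 7.3944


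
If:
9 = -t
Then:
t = -9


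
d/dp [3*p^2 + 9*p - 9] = 6*p + 9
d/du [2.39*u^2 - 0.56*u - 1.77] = 4.78*u - 0.56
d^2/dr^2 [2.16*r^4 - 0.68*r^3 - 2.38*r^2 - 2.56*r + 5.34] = 25.92*r^2 - 4.08*r - 4.76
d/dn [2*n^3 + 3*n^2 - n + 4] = 6*n^2 + 6*n - 1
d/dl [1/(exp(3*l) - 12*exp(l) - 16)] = 3*(4 - exp(2*l))*exp(l)/(-exp(3*l) + 12*exp(l) + 16)^2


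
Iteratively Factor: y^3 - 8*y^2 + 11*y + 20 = (y + 1)*(y^2 - 9*y + 20) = (y - 5)*(y + 1)*(y - 4)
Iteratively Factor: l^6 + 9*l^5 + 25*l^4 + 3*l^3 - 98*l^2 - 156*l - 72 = (l - 2)*(l^5 + 11*l^4 + 47*l^3 + 97*l^2 + 96*l + 36) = (l - 2)*(l + 1)*(l^4 + 10*l^3 + 37*l^2 + 60*l + 36) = (l - 2)*(l + 1)*(l + 3)*(l^3 + 7*l^2 + 16*l + 12) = (l - 2)*(l + 1)*(l + 3)^2*(l^2 + 4*l + 4) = (l - 2)*(l + 1)*(l + 2)*(l + 3)^2*(l + 2)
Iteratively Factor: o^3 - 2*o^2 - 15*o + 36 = (o + 4)*(o^2 - 6*o + 9) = (o - 3)*(o + 4)*(o - 3)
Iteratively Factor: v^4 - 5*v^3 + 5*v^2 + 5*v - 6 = (v - 2)*(v^3 - 3*v^2 - v + 3) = (v - 3)*(v - 2)*(v^2 - 1) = (v - 3)*(v - 2)*(v + 1)*(v - 1)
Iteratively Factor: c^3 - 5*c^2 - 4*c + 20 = (c + 2)*(c^2 - 7*c + 10) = (c - 5)*(c + 2)*(c - 2)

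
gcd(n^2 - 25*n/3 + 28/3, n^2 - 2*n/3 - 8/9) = n - 4/3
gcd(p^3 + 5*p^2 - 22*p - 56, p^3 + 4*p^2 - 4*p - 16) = p + 2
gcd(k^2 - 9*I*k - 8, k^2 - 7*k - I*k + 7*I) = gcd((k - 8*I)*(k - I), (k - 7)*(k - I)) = k - I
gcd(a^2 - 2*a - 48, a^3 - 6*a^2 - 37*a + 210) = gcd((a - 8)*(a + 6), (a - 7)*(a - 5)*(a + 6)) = a + 6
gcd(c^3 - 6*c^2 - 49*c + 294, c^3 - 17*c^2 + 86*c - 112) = c - 7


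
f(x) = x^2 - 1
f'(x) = 2*x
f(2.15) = 3.62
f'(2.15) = 4.30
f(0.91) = -0.17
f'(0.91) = 1.82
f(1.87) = 2.50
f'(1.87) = 3.74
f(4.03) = 15.24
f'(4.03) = 8.06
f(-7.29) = 52.14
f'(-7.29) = -14.58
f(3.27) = 9.69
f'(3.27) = 6.54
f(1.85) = 2.42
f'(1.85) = 3.70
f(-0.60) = -0.64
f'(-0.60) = -1.20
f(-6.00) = 35.00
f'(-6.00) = -12.00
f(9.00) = 80.00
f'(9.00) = 18.00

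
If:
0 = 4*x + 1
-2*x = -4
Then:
No Solution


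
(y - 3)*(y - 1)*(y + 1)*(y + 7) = y^4 + 4*y^3 - 22*y^2 - 4*y + 21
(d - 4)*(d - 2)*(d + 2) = d^3 - 4*d^2 - 4*d + 16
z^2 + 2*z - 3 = (z - 1)*(z + 3)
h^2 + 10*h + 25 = (h + 5)^2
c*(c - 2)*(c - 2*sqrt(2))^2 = c^4 - 4*sqrt(2)*c^3 - 2*c^3 + 8*c^2 + 8*sqrt(2)*c^2 - 16*c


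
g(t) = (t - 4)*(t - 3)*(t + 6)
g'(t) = (t - 4)*(t - 3) + (t - 4)*(t + 6) + (t - 3)*(t + 6)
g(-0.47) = 85.78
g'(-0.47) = -28.40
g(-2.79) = 126.20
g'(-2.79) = -1.07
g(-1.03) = 100.75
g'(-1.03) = -24.76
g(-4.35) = 101.26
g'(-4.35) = 35.47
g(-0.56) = 88.31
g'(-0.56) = -27.94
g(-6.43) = -42.29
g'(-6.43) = 106.89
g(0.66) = 52.05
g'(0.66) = -30.01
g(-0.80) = 94.85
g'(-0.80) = -26.48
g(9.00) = 450.00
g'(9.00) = 195.00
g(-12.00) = -1440.00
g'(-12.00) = 426.00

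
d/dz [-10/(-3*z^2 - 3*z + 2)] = 30*(-2*z - 1)/(3*z^2 + 3*z - 2)^2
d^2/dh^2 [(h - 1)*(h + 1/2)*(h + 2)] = 6*h + 3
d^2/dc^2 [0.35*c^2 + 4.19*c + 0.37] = 0.700000000000000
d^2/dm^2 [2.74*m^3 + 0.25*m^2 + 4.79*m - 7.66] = 16.44*m + 0.5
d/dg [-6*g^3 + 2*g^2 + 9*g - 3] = -18*g^2 + 4*g + 9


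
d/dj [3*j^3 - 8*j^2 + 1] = j*(9*j - 16)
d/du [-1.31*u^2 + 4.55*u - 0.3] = 4.55 - 2.62*u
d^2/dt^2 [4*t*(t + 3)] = 8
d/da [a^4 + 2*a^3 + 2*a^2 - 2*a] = 4*a^3 + 6*a^2 + 4*a - 2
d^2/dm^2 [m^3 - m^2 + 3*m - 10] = 6*m - 2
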